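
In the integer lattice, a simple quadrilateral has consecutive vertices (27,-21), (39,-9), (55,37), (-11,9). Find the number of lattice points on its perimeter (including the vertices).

18

The number of boundary lattice points is Σ gcd(|Δx|,|Δy|) = gcd(12,12) + gcd(16,46) + gcd(66,28) + gcd(38,30) = 12+2+2+2 = 18.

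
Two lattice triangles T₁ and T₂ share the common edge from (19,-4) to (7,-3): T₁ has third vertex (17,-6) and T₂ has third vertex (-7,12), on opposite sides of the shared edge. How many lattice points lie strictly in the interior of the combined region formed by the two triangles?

94

The union is the simple quadrilateral with vertices (19,-4), (17,-6), (7,-3), (-7,12) in order.
By the shoelace formula, twice the signed area is |[19·(-6) − 17·(-4)] + [17·(-3) − 7·(-6)] + [7·12 − (-7)·(-3)] + [(-7)·(-4) − 19·12]| = 192, so the area is 96.
Along each edge there are gcd(|Δx|,|Δy|)+1 lattice points, so counting each shared vertex once the boundary has gcd(2,2) + gcd(10,3) + gcd(14,15) + gcd(26,16) = 2+1+1+2 = 6.
By Pick's theorem I = A − B/2 + 1 = 96 − 6/2 + 1 = 94.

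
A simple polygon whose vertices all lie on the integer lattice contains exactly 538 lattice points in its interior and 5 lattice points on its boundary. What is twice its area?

Pick's theorem states A = I + B/2 − 1, so A = 538 + 5/2 − 1 = 1079/2.
Hence 2A = 1079.

1079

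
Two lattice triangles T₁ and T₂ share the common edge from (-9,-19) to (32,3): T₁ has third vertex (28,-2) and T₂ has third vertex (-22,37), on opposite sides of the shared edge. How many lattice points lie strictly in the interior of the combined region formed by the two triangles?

1348

The union is the simple quadrilateral with vertices (-9,-19), (28,-2), (32,3), (-22,37) in order.
By the shoelace formula, twice the signed area is |[(-9)·(-2) − 28·(-19)] + [28·3 − 32·(-2)] + [32·37 − (-22)·3] + [(-22)·(-19) − (-9)·37]| = 2699, so the area is 2699/2.
Summing gcd(|Δx|,|Δy|) over the edges gives the boundary count: gcd(37,17) + gcd(4,5) + gcd(54,34) + gcd(13,56) = 1+1+2+1 = 5.
By Pick's theorem I = A − B/2 + 1 = 2699/2 − 5/2 + 1 = 1348.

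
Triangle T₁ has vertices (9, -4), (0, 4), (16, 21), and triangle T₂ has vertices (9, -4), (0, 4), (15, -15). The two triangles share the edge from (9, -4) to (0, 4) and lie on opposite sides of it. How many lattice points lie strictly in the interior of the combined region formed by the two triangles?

165

The union is the simple quadrilateral with vertices (9, -4), (16, 21), (0, 4), (15, -15) in order.
By the shoelace formula, twice the signed area is |(9·21 − 16·(-4)) + (16·4 − 0·21) + (0·(-15) − 15·4) + (15·(-4) − 9·(-15))| = 332, so the area is 166.
Along each edge there are gcd(|Δx|,|Δy|)+1 lattice points, so counting each shared vertex once the boundary has gcd(7,25) + gcd(16,17) + gcd(15,19) + gcd(6,11) = 1+1+1+1 = 4.
By Pick's theorem I = A − B/2 + 1 = 166 − 4/2 + 1 = 165.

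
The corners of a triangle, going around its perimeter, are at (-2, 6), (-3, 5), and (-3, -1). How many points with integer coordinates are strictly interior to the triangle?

0

Using the shoelace formula, 2A = |((-2)·5 − (-3)·6) + ((-3)·(-1) − (-3)·5) + ((-3)·6 − (-2)·(-1))| = 6, so the area is 3.
Summing gcd(|Δx|,|Δy|) over the edges gives the boundary count: gcd(1,1) + gcd(0,6) + gcd(1,7) = 1+6+1 = 8.
By Pick's theorem A = I + B/2 − 1, so I = 3 − 8/2 + 1 = 0.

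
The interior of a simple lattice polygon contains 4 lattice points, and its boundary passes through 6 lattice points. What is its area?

6

Pick's theorem states A = I + B/2 − 1, so A = 4 + 6/2 − 1 = 6.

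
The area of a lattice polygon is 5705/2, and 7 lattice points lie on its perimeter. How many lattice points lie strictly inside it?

Pick's theorem A = I + B/2 − 1 rearranges to I = A − B/2 + 1 = 5705/2 − 7/2 + 1 = 2850.

2850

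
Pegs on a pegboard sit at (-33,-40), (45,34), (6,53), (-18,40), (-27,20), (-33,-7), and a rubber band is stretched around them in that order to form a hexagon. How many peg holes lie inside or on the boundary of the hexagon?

3377

Using the shoelace formula, 2A = |[(-33)·34 − 45·(-40)] + [45·53 − 6·34] + [6·40 − (-18)·53] + [(-18)·20 − (-27)·40] + [(-27)·(-7) − (-33)·20] + [(-33)·(-40) − (-33)·(-7)]| = 6711, so the area is 3355.5.
Summing gcd(|Δx|,|Δy|) over the edges gives the boundary count: gcd(78,74) + gcd(39,19) + gcd(24,13) + gcd(9,20) + gcd(6,27) + gcd(0,33) = 2+1+1+1+3+33 = 41.
Pick's theorem gives I = A − B/2 + 1 = 3355.5 − 41/2 + 1 = 3336, so the closed region contains I + B = 3336 + 41 = 3377 lattice points.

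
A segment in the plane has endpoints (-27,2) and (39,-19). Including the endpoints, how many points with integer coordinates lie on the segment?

The number of lattice points on a segment between lattice points is gcd(|Δx|,|Δy|) + 1 = gcd(66,21) + 1 = 3 + 1 = 4.

4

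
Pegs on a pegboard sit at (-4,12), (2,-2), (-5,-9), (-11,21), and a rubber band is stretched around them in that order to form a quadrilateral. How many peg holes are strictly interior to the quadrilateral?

141

By the shoelace formula, twice the signed area is |[(-4)·(-2) − 2·12] + [2·(-9) − (-5)·(-2)] + [(-5)·21 − (-11)·(-9)] + [(-11)·12 − (-4)·21]| = 296, so the area is 148.
Summing gcd(|Δx|,|Δy|) over the edges gives the boundary count: gcd(6,14) + gcd(7,7) + gcd(6,30) + gcd(7,9) = 2+7+6+1 = 16.
By Pick's theorem A = I + B/2 − 1, so I = 148 − 16/2 + 1 = 141.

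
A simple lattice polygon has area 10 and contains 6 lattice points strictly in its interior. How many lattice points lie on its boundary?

Pick's theorem gives A = I + B/2 − 1, so B = 2(A − I + 1) = 2(10 − 6 + 1) = 10.

10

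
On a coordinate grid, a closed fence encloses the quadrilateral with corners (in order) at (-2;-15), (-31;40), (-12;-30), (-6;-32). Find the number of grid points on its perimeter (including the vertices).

Summing gcd(|Δx|,|Δy|) over the edges gives the boundary count: gcd(29,55) + gcd(19,70) + gcd(6,2) + gcd(4,17) = 1+1+2+1 = 5.

5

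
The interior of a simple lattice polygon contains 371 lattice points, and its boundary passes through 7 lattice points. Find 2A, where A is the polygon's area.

Pick's theorem states A = I + B/2 − 1, so A = 371 + 7/2 − 1 = 747/2.
Hence 2A = 747.

747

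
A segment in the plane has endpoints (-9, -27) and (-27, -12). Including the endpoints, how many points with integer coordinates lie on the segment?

4

The number of lattice points on a segment between lattice points is gcd(|Δx|,|Δy|) + 1 = gcd(18,15) + 1 = 3 + 1 = 4.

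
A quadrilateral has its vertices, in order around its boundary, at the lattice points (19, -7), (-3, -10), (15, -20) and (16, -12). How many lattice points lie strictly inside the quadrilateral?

126

The shoelace formula gives twice the area as |(19·(-10) − (-3)·(-7)) + ((-3)·(-20) − 15·(-10)) + (15·(-12) − 16·(-20)) + (16·(-7) − 19·(-12))| = 255, so the area is 127.5.
Summing gcd(|Δx|,|Δy|) over the edges gives the boundary count: gcd(22,3) + gcd(18,10) + gcd(1,8) + gcd(3,5) = 1+2+1+1 = 5.
By Pick's theorem A = I + B/2 − 1, so I = 127.5 − 5/2 + 1 = 126.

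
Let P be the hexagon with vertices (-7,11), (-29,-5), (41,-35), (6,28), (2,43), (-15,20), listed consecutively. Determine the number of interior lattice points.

1887

The shoelace formula gives twice the area as |[(-7)·(-5) − (-29)·11] + [(-29)·(-35) − 41·(-5)] + [41·28 − 6·(-35)] + [6·43 − 2·28] + [2·20 − (-15)·43] + [(-15)·11 − (-7)·20]| = 3794, so the area is 1897.
The number of boundary lattice points is Σ gcd(|Δx|,|Δy|) = gcd(22,16) + gcd(70,30) + gcd(35,63) + gcd(4,15) + gcd(17,23) + gcd(8,9) = 2+10+7+1+1+1 = 22.
By Pick's theorem A = I + B/2 − 1, so I = 1897 − 22/2 + 1 = 1887.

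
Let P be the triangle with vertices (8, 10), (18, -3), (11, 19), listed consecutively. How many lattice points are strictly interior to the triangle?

63

By the shoelace formula, twice the signed area is |[8·(-3) − 18·10] + [18·19 − 11·(-3)] + [11·10 − 8·19]| = 129, so the area is 64.5.
The number of boundary lattice points is Σ gcd(|Δx|,|Δy|) = gcd(10,13) + gcd(7,22) + gcd(3,9) = 1+1+3 = 5.
By Pick's theorem A = I + B/2 − 1, so I = 64.5 − 5/2 + 1 = 63.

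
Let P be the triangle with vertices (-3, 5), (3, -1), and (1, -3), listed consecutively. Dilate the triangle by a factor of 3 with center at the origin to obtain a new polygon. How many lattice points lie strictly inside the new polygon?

91

By the shoelace formula, twice the signed area is |((-3)·(-1) − 3·5) + (3·(-3) − 1·(-1)) + (1·5 − (-3)·(-3))| = 24, so the area is 12.
Along each edge there are gcd(|Δx|,|Δy|)+1 lattice points, so counting each shared vertex once the boundary has gcd(6,6) + gcd(2,2) + gcd(4,8) = 6+2+4 = 12.
Scaling by 3 multiplies the area by 3² = 9 (so the new area is 108) and multiplies the boundary lattice-point count by 3, giving 36.
By Pick's theorem, the interior count of the dilated polygon is 108 − 36/2 + 1 = 91.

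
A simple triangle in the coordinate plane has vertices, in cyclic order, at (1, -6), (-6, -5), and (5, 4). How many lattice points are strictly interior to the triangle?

36

By the shoelace formula, twice the signed area is |(1·(-5) − (-6)·(-6)) + ((-6)·4 − 5·(-5)) + (5·(-6) − 1·4)| = 74, so the area is 37.
Summing gcd(|Δx|,|Δy|) over the edges gives the boundary count: gcd(7,1) + gcd(11,9) + gcd(4,10) = 1+1+2 = 4.
By Pick's theorem A = I + B/2 − 1, so I = 37 − 4/2 + 1 = 36.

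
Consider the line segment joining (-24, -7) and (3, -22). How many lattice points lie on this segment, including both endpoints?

The number of lattice points on a segment between lattice points is gcd(|Δx|,|Δy|) + 1 = gcd(27,15) + 1 = 3 + 1 = 4.

4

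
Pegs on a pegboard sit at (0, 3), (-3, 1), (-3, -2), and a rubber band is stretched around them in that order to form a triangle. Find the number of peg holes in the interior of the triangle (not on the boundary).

Using the shoelace formula, 2A = |(0·1 − (-3)·3) + ((-3)·(-2) − (-3)·1) + ((-3)·3 − 0·(-2))| = 9, so the area is 4.5.
The number of boundary lattice points is Σ gcd(|Δx|,|Δy|) = gcd(3,2) + gcd(0,3) + gcd(3,5) = 1+3+1 = 5.
By Pick's theorem A = I + B/2 − 1, so I = 4.5 − 5/2 + 1 = 3.

3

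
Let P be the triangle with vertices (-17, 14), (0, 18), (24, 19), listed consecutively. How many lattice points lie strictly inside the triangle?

39

By the shoelace formula, twice the signed area is |[(-17)·18 − 0·14] + [0·19 − 24·18] + [24·14 − (-17)·19]| = 79, so the area is 79/2.
The number of boundary lattice points is Σ gcd(|Δx|,|Δy|) = gcd(17,4) + gcd(24,1) + gcd(41,5) = 1+1+1 = 3.
By Pick's theorem A = I + B/2 − 1, so I = 79/2 − 3/2 + 1 = 39.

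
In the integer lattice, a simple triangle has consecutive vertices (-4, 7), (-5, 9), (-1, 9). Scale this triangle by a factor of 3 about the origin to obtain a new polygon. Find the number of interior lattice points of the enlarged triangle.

28

The shoelace formula gives twice the area as |((-4)·9 − (-5)·7) + ((-5)·9 − (-1)·9) + ((-1)·7 − (-4)·9)| = 8, so the area is 4.
The number of boundary lattice points is Σ gcd(|Δx|,|Δy|) = gcd(1,2) + gcd(4,0) + gcd(3,2) = 1+4+1 = 6.
Scaling by 3 multiplies the area by 3² = 9 (so the new area is 36) and multiplies the boundary lattice-point count by 3, giving 18.
By Pick's theorem, the interior count of the dilated polygon is 36 − 18/2 + 1 = 28.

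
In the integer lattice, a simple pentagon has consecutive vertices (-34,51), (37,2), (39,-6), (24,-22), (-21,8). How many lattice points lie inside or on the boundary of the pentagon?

By the shoelace formula, twice the signed area is |((-34)·2 − 37·51) + (37·(-6) − 39·2) + (39·(-22) − 24·(-6)) + (24·8 − (-21)·(-22)) + ((-21)·51 − (-34)·8)| = 4038, so the area is 2019.
Summing gcd(|Δx|,|Δy|) over the edges gives the boundary count: gcd(71,49) + gcd(2,8) + gcd(15,16) + gcd(45,30) + gcd(13,43) = 1+2+1+15+1 = 20.
Pick's theorem gives I = A − B/2 + 1 = 2019 − 20/2 + 1 = 2010, so the closed region contains I + B = 2010 + 20 = 2030 lattice points.

2030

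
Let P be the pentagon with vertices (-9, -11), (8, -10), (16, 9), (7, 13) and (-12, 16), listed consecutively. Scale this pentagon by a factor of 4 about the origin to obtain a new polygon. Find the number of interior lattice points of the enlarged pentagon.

The shoelace formula gives twice the area as |((-9)·(-10) − 8·(-11)) + (8·9 − 16·(-10)) + (16·13 − 7·9) + (7·16 − (-12)·13) + ((-12)·(-11) − (-9)·16)| = 1099, so the area is 549.5.
Along each edge there are gcd(|Δx|,|Δy|)+1 lattice points, so counting each shared vertex once the boundary has gcd(17,1) + gcd(8,19) + gcd(9,4) + gcd(19,3) + gcd(3,27) = 1+1+1+1+3 = 7.
Scaling by 4 multiplies the area by 4² = 16 (so the new area is 8792) and multiplies the boundary lattice-point count by 4, giving 28.
By Pick's theorem, the interior count of the dilated polygon is 8792 − 28/2 + 1 = 8779.

8779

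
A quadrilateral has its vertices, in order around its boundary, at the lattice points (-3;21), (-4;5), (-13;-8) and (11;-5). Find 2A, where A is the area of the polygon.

535

The shoelace formula gives twice the area as |((-3)·5 − (-4)·21) + ((-4)·(-8) − (-13)·5) + ((-13)·(-5) − 11·(-8)) + (11·21 − (-3)·(-5))| = 535, so the area is 267.5.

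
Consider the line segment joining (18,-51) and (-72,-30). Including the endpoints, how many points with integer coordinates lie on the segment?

4

The number of lattice points on a segment between lattice points is gcd(|Δx|,|Δy|) + 1 = gcd(90,21) + 1 = 3 + 1 = 4.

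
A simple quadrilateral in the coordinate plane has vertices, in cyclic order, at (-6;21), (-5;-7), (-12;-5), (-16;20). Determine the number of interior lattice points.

223

The shoelace formula gives twice the area as |((-6)·(-7) − (-5)·21) + ((-5)·(-5) − (-12)·(-7)) + ((-12)·20 − (-16)·(-5)) + ((-16)·21 − (-6)·20)| = 448, so the area is 224.
Summing gcd(|Δx|,|Δy|) over the edges gives the boundary count: gcd(1,28) + gcd(7,2) + gcd(4,25) + gcd(10,1) = 1+1+1+1 = 4.
By Pick's theorem A = I + B/2 − 1, so I = 224 − 4/2 + 1 = 223.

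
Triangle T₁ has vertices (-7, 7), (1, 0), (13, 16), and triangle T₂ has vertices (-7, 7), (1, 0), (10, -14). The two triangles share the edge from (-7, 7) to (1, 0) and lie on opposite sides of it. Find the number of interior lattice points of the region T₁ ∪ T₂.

128

The union is the simple quadrilateral with vertices (-7, 7), (13, 16), (1, 0), (10, -14) in order.
Using the shoelace formula, 2A = |((-7)·16 − 13·7) + (13·0 − 1·16) + (1·(-14) − 10·0) + (10·7 − (-7)·(-14))| = 261, so the area is 261/2.
Along each edge there are gcd(|Δx|,|Δy|)+1 lattice points, so counting each shared vertex once the boundary has gcd(20,9) + gcd(12,16) + gcd(9,14) + gcd(17,21) = 1+4+1+1 = 7.
By Pick's theorem I = A − B/2 + 1 = 261/2 − 7/2 + 1 = 128.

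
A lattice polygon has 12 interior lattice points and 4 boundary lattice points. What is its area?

13

By Pick's theorem, A = I + B/2 − 1 = 12 + 4/2 − 1 = 13.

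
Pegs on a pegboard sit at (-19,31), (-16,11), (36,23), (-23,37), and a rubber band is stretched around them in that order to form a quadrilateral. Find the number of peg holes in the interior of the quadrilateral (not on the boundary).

By the shoelace formula, twice the signed area is |[(-19)·11 − (-16)·31] + [(-16)·23 − 36·11] + [36·37 − (-23)·23] + [(-23)·31 − (-19)·37]| = 1374, so the area is 687.
Summing gcd(|Δx|,|Δy|) over the edges gives the boundary count: gcd(3,20) + gcd(52,12) + gcd(59,14) + gcd(4,6) = 1+4+1+2 = 8.
Pick's theorem gives I = A − B/2 + 1 = 687 − 8/2 + 1 = 684.

684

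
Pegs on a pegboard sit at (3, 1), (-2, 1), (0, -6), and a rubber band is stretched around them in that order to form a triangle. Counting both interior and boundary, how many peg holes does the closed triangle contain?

Using the shoelace formula, 2A = |(3·1 − (-2)·1) + ((-2)·(-6) − 0·1) + (0·1 − 3·(-6))| = 35, so the area is 35/2.
Summing gcd(|Δx|,|Δy|) over the edges gives the boundary count: gcd(5,0) + gcd(2,7) + gcd(3,7) = 5+1+1 = 7.
Pick's theorem gives I = A − B/2 + 1 = 35/2 − 7/2 + 1 = 15, so the closed region contains I + B = 15 + 7 = 22 lattice points.

22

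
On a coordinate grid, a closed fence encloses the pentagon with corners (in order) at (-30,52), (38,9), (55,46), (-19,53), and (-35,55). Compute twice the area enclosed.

3436

The shoelace formula gives twice the area as |((-30)·9 − 38·52) + (38·46 − 55·9) + (55·53 − (-19)·46) + ((-19)·55 − (-35)·53) + ((-35)·52 − (-30)·55)| = 3436, so the area is 1718.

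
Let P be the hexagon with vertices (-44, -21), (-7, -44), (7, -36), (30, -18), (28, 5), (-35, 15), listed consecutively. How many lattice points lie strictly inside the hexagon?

2967

By the shoelace formula, twice the signed area is |((-44)·(-44) − (-7)·(-21)) + ((-7)·(-36) − 7·(-44)) + (7·(-18) − 30·(-36)) + (30·5 − 28·(-18)) + (28·15 − (-35)·5) + ((-35)·(-21) − (-44)·15)| = 5947, so the area is 5947/2.
The number of boundary lattice points is Σ gcd(|Δx|,|Δy|) = gcd(37,23) + gcd(14,8) + gcd(23,18) + gcd(2,23) + gcd(63,10) + gcd(9,36) = 1+2+1+1+1+9 = 15.
Pick's theorem gives I = A − B/2 + 1 = 5947/2 − 15/2 + 1 = 2967.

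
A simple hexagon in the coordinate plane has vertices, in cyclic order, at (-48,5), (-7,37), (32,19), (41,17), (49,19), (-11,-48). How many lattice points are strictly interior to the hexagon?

3921

The shoelace formula gives twice the area as |((-48)·37 − (-7)·5) + ((-7)·19 − 32·37) + (32·17 − 41·19) + (41·19 − 49·17) + (49·(-48) − (-11)·19) + ((-11)·5 − (-48)·(-48))| = 7849, so the area is 7849/2.
Summing gcd(|Δx|,|Δy|) over the edges gives the boundary count: gcd(41,32) + gcd(39,18) + gcd(9,2) + gcd(8,2) + gcd(60,67) + gcd(37,53) = 1+3+1+2+1+1 = 9.
Pick's theorem gives I = A − B/2 + 1 = 7849/2 − 9/2 + 1 = 3921.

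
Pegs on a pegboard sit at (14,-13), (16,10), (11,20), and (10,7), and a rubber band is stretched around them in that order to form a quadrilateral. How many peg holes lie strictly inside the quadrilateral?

Using the shoelace formula, 2A = |(14·10 − 16·(-13)) + (16·20 − 11·10) + (11·7 − 10·20) + (10·(-13) − 14·7)| = 207, so the area is 103.5.
Along each edge there are gcd(|Δx|,|Δy|)+1 lattice points, so counting each shared vertex once the boundary has gcd(2,23) + gcd(5,10) + gcd(1,13) + gcd(4,20) = 1+5+1+4 = 11.
By Pick's theorem A = I + B/2 − 1, so I = 103.5 − 11/2 + 1 = 99.

99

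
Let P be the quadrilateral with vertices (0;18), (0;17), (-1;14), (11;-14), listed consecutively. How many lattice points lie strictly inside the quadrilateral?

Using the shoelace formula, 2A = |(0·17 − 0·18) + (0·14 − (-1)·17) + ((-1)·(-14) − 11·14) + (11·18 − 0·(-14))| = 75, so the area is 75/2.
The number of boundary lattice points is Σ gcd(|Δx|,|Δy|) = gcd(0,1) + gcd(1,3) + gcd(12,28) + gcd(11,32) = 1+1+4+1 = 7.
Pick's theorem gives I = A − B/2 + 1 = 75/2 − 7/2 + 1 = 35.

35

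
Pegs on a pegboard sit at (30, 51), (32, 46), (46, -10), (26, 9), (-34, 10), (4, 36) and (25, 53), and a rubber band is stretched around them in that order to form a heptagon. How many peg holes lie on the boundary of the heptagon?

The number of boundary lattice points is Σ gcd(|Δx|,|Δy|) = gcd(2,5) + gcd(14,56) + gcd(20,19) + gcd(60,1) + gcd(38,26) + gcd(21,17) + gcd(5,2) = 1+14+1+1+2+1+1 = 21.

21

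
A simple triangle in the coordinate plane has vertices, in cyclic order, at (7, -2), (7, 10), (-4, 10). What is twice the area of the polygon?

The shoelace formula gives twice the area as |[7·10 − 7·(-2)] + [7·10 − (-4)·10] + [(-4)·(-2) − 7·10]| = 132, so the area is 66.

132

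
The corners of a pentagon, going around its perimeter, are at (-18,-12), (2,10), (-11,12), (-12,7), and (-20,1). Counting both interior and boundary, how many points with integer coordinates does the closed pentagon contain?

The shoelace formula gives twice the area as |((-18)·10 − 2·(-12)) + (2·12 − (-11)·10) + ((-11)·7 − (-12)·12) + ((-12)·1 − (-20)·7) + ((-20)·(-12) − (-18)·1)| = 431, so the area is 215.5.
Summing gcd(|Δx|,|Δy|) over the edges gives the boundary count: gcd(20,22) + gcd(13,2) + gcd(1,5) + gcd(8,6) + gcd(2,13) = 2+1+1+2+1 = 7.
Pick's theorem gives I = A − B/2 + 1 = 215.5 − 7/2 + 1 = 213, so the closed region contains I + B = 213 + 7 = 220 lattice points.

220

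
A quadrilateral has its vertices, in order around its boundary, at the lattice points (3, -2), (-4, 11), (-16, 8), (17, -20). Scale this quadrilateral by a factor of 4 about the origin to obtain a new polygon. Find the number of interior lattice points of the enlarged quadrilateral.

The shoelace formula gives twice the area as |[3·11 − (-4)·(-2)] + [(-4)·8 − (-16)·11] + [(-16)·(-20) − 17·8] + [17·(-2) − 3·(-20)]| = 379, so the area is 379/2.
Along each edge there are gcd(|Δx|,|Δy|)+1 lattice points, so counting each shared vertex once the boundary has gcd(7,13) + gcd(12,3) + gcd(33,28) + gcd(14,18) = 1+3+1+2 = 7.
Scaling by 4 multiplies the area by 4² = 16 (so the new area is 3032) and multiplies the boundary lattice-point count by 4, giving 28.
By Pick's theorem, the interior count of the dilated polygon is 3032 − 28/2 + 1 = 3019.

3019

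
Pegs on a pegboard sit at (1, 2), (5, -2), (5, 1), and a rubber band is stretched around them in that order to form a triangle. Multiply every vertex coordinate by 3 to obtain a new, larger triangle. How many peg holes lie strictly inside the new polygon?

43

By the shoelace formula, twice the signed area is |[1·(-2) − 5·2] + [5·1 − 5·(-2)] + [5·2 − 1·1]| = 12, so the area is 6.
The number of boundary lattice points is Σ gcd(|Δx|,|Δy|) = gcd(4,4) + gcd(0,3) + gcd(4,1) = 4+3+1 = 8.
Scaling by 3 multiplies the area by 3² = 9 (so the new area is 54) and multiplies the boundary lattice-point count by 3, giving 24.
By Pick's theorem, the interior count of the dilated polygon is 54 − 24/2 + 1 = 43.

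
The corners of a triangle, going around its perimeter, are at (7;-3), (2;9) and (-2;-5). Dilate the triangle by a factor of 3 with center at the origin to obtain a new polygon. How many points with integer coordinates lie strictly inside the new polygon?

526

The shoelace formula gives twice the area as |(7·9 − 2·(-3)) + (2·(-5) − (-2)·9) + ((-2)·(-3) − 7·(-5))| = 118, so the area is 59.
Along each edge there are gcd(|Δx|,|Δy|)+1 lattice points, so counting each shared vertex once the boundary has gcd(5,12) + gcd(4,14) + gcd(9,2) = 1+2+1 = 4.
Scaling by 3 multiplies the area by 3² = 9 (so the new area is 531) and multiplies the boundary lattice-point count by 3, giving 12.
By Pick's theorem, the interior count of the dilated polygon is 531 − 12/2 + 1 = 526.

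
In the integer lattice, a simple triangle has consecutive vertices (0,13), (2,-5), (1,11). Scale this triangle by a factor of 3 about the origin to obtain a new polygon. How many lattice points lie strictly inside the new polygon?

58

By the shoelace formula, twice the signed area is |[0·(-5) − 2·13] + [2·11 − 1·(-5)] + [1·13 − 0·11]| = 14, so the area is 7.
Along each edge there are gcd(|Δx|,|Δy|)+1 lattice points, so counting each shared vertex once the boundary has gcd(2,18) + gcd(1,16) + gcd(1,2) = 2+1+1 = 4.
Scaling by 3 multiplies the area by 3² = 9 (so the new area is 63) and multiplies the boundary lattice-point count by 3, giving 12.
By Pick's theorem, the interior count of the dilated polygon is 63 − 12/2 + 1 = 58.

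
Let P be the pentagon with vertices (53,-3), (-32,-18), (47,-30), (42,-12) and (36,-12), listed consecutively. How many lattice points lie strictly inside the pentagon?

948

By the shoelace formula, twice the signed area is |(53·(-18) − (-32)·(-3)) + ((-32)·(-30) − 47·(-18)) + (47·(-12) − 42·(-30)) + (42·(-12) − 36·(-12)) + (36·(-3) − 53·(-12))| = 1908, so the area is 954.
Summing gcd(|Δx|,|Δy|) over the edges gives the boundary count: gcd(85,15) + gcd(79,12) + gcd(5,18) + gcd(6,0) + gcd(17,9) = 5+1+1+6+1 = 14.
Pick's theorem gives I = A − B/2 + 1 = 954 − 14/2 + 1 = 948.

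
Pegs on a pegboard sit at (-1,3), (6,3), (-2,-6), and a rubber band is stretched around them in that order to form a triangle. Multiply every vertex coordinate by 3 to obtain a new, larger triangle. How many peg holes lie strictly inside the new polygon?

By the shoelace formula, twice the signed area is |[(-1)·3 − 6·3] + [6·(-6) − (-2)·3] + [(-2)·3 − (-1)·(-6)]| = 63, so the area is 31.5.
Along each edge there are gcd(|Δx|,|Δy|)+1 lattice points, so counting each shared vertex once the boundary has gcd(7,0) + gcd(8,9) + gcd(1,9) = 7+1+1 = 9.
Scaling by 3 multiplies the area by 3² = 9 (so the new area is 567/2) and multiplies the boundary lattice-point count by 3, giving 27.
By Pick's theorem, the interior count of the dilated polygon is 567/2 − 27/2 + 1 = 271.

271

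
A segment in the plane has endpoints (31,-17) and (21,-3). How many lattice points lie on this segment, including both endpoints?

The number of lattice points on a segment between lattice points is gcd(|Δx|,|Δy|) + 1 = gcd(10,14) + 1 = 2 + 1 = 3.

3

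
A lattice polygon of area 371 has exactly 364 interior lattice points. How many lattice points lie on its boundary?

Pick's theorem gives A = I + B/2 − 1, so B = 2(A − I + 1) = 2(371 − 364 + 1) = 16.

16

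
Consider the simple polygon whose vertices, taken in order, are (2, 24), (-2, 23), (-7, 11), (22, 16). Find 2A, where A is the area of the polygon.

375

By the shoelace formula, twice the signed area is |[2·23 − (-2)·24] + [(-2)·11 − (-7)·23] + [(-7)·16 − 22·11] + [22·24 − 2·16]| = 375, so the area is 375/2.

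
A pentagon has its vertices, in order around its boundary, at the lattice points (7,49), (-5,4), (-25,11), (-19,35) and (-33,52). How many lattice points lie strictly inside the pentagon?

The shoelace formula gives twice the area as |(7·4 − (-5)·49) + ((-5)·11 − (-25)·4) + ((-25)·35 − (-19)·11) + ((-19)·52 − (-33)·35) + ((-33)·49 − 7·52)| = 2162, so the area is 1081.
Summing gcd(|Δx|,|Δy|) over the edges gives the boundary count: gcd(12,45) + gcd(20,7) + gcd(6,24) + gcd(14,17) + gcd(40,3) = 3+1+6+1+1 = 12.
By Pick's theorem A = I + B/2 − 1, so I = 1081 − 12/2 + 1 = 1076.

1076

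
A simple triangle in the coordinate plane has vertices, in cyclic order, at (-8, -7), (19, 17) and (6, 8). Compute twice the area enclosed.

Using the shoelace formula, 2A = |[(-8)·17 − 19·(-7)] + [19·8 − 6·17] + [6·(-7) − (-8)·8]| = 69, so the area is 34.5.

69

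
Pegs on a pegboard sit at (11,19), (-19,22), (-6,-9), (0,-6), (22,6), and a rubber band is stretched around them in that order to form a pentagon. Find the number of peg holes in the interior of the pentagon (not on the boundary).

709

By the shoelace formula, twice the signed area is |[11·22 − (-19)·19] + [(-19)·(-9) − (-6)·22] + [(-6)·(-6) − 0·(-9)] + [0·6 − 22·(-6)] + [22·19 − 11·6]| = 1426, so the area is 713.
Summing gcd(|Δx|,|Δy|) over the edges gives the boundary count: gcd(30,3) + gcd(13,31) + gcd(6,3) + gcd(22,12) + gcd(11,13) = 3+1+3+2+1 = 10.
Pick's theorem gives I = A − B/2 + 1 = 713 − 10/2 + 1 = 709.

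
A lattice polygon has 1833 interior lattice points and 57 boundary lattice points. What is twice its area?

Pick's theorem states A = I + B/2 − 1, so A = 1833 + 57/2 − 1 = 3721/2.
Hence 2A = 3721.

3721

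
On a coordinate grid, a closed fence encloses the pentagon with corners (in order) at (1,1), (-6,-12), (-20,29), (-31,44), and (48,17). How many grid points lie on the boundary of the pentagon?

5

Along each edge there are gcd(|Δx|,|Δy|)+1 lattice points, so counting each shared vertex once the boundary has gcd(7,13) + gcd(14,41) + gcd(11,15) + gcd(79,27) + gcd(47,16) = 1+1+1+1+1 = 5.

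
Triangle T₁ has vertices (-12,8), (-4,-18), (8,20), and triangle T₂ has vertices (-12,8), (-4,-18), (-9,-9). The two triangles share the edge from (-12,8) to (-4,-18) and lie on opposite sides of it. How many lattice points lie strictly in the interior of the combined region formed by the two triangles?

334

The union is the simple quadrilateral with vertices (-12,8), (8,20), (-4,-18), (-9,-9) in order.
The shoelace formula gives twice the area as |((-12)·20 − 8·8) + (8·(-18) − (-4)·20) + ((-4)·(-9) − (-9)·(-18)) + ((-9)·8 − (-12)·(-9))| = 674, so the area is 337.
Along each edge there are gcd(|Δx|,|Δy|)+1 lattice points, so counting each shared vertex once the boundary has gcd(20,12) + gcd(12,38) + gcd(5,9) + gcd(3,17) = 4+2+1+1 = 8.
By Pick's theorem I = A − B/2 + 1 = 337 − 8/2 + 1 = 334.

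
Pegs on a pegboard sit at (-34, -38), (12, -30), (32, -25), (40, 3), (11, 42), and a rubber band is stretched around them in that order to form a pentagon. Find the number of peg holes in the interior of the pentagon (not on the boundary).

By the shoelace formula, twice the signed area is |[(-34)·(-30) − 12·(-38)] + [12·(-25) − 32·(-30)] + [32·3 − 40·(-25)] + [40·42 − 11·3] + [11·(-38) − (-34)·42]| = 5889, so the area is 2944.5.
Summing gcd(|Δx|,|Δy|) over the edges gives the boundary count: gcd(46,8) + gcd(20,5) + gcd(8,28) + gcd(29,39) + gcd(45,80) = 2+5+4+1+5 = 17.
By Pick's theorem A = I + B/2 − 1, so I = 2944.5 − 17/2 + 1 = 2937.

2937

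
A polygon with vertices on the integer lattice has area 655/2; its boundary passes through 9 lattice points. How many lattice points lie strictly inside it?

324

Pick's theorem A = I + B/2 − 1 rearranges to I = A − B/2 + 1 = 655/2 − 9/2 + 1 = 324.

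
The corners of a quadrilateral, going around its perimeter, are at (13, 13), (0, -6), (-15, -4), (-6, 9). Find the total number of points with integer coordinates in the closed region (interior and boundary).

264

By the shoelace formula, twice the signed area is |(13·(-6) − 0·13) + (0·(-4) − (-15)·(-6)) + ((-15)·9 − (-6)·(-4)) + ((-6)·13 − 13·9)| = 522, so the area is 261.
Summing gcd(|Δx|,|Δy|) over the edges gives the boundary count: gcd(13,19) + gcd(15,2) + gcd(9,13) + gcd(19,4) = 1+1+1+1 = 4.
Pick's theorem gives I = A − B/2 + 1 = 261 − 4/2 + 1 = 260, so the closed region contains I + B = 260 + 4 = 264 lattice points.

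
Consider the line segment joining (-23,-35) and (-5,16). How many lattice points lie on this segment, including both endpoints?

The number of lattice points on a segment between lattice points is gcd(|Δx|,|Δy|) + 1 = gcd(18,51) + 1 = 3 + 1 = 4.

4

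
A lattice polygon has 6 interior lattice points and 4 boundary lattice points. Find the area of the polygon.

7

Pick's theorem states A = I + B/2 − 1, so A = 6 + 4/2 − 1 = 7.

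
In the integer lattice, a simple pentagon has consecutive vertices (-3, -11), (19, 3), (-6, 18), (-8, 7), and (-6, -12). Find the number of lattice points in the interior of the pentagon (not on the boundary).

The shoelace formula gives twice the area as |((-3)·3 − 19·(-11)) + (19·18 − (-6)·3) + ((-6)·7 − (-8)·18) + ((-8)·(-12) − (-6)·7) + ((-6)·(-11) − (-3)·(-12))| = 830, so the area is 415.
Summing gcd(|Δx|,|Δy|) over the edges gives the boundary count: gcd(22,14) + gcd(25,15) + gcd(2,11) + gcd(2,19) + gcd(3,1) = 2+5+1+1+1 = 10.
By Pick's theorem A = I + B/2 − 1, so I = 415 − 10/2 + 1 = 411.

411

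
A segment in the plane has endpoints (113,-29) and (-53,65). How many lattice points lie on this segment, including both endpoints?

The number of lattice points on a segment between lattice points is gcd(|Δx|,|Δy|) + 1 = gcd(166,94) + 1 = 2 + 1 = 3.

3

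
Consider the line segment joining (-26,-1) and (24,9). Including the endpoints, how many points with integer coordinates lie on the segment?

11

The number of lattice points on a segment between lattice points is gcd(|Δx|,|Δy|) + 1 = gcd(50,10) + 1 = 10 + 1 = 11.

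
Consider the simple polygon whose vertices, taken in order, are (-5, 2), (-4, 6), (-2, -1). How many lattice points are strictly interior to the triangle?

6

By the shoelace formula, twice the signed area is |((-5)·6 − (-4)·2) + ((-4)·(-1) − (-2)·6) + ((-2)·2 − (-5)·(-1))| = 15, so the area is 15/2.
Along each edge there are gcd(|Δx|,|Δy|)+1 lattice points, so counting each shared vertex once the boundary has gcd(1,4) + gcd(2,7) + gcd(3,3) = 1+1+3 = 5.
Pick's theorem gives I = A − B/2 + 1 = 15/2 − 5/2 + 1 = 6.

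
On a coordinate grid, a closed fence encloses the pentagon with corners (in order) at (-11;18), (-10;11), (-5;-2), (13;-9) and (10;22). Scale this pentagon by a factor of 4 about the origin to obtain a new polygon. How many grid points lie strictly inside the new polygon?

By the shoelace formula, twice the signed area is |[(-11)·11 − (-10)·18] + [(-10)·(-2) − (-5)·11] + [(-5)·(-9) − 13·(-2)] + [13·22 − 10·(-9)] + [10·18 − (-11)·22]| = 1003, so the area is 501.5.
Summing gcd(|Δx|,|Δy|) over the edges gives the boundary count: gcd(1,7) + gcd(5,13) + gcd(18,7) + gcd(3,31) + gcd(21,4) = 1+1+1+1+1 = 5.
Scaling by 4 multiplies the area by 4² = 16 (so the new area is 8024) and multiplies the boundary lattice-point count by 4, giving 20.
By Pick's theorem, the interior count of the dilated polygon is 8024 − 20/2 + 1 = 8015.

8015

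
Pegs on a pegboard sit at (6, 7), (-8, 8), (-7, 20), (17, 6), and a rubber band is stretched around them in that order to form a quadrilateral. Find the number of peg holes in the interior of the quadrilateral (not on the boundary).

148

By the shoelace formula, twice the signed area is |[6·8 − (-8)·7] + [(-8)·20 − (-7)·8] + [(-7)·6 − 17·20] + [17·7 − 6·6]| = 299, so the area is 299/2.
Along each edge there are gcd(|Δx|,|Δy|)+1 lattice points, so counting each shared vertex once the boundary has gcd(14,1) + gcd(1,12) + gcd(24,14) + gcd(11,1) = 1+1+2+1 = 5.
Pick's theorem gives I = A − B/2 + 1 = 299/2 − 5/2 + 1 = 148.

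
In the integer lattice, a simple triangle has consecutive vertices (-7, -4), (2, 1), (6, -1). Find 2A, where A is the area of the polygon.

38

The shoelace formula gives twice the area as |((-7)·1 − 2·(-4)) + (2·(-1) − 6·1) + (6·(-4) − (-7)·(-1))| = 38, so the area is 19.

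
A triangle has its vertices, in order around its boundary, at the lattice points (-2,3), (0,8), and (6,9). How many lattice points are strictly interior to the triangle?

13

By the shoelace formula, twice the signed area is |((-2)·8 − 0·3) + (0·9 − 6·8) + (6·3 − (-2)·9)| = 28, so the area is 14.
Along each edge there are gcd(|Δx|,|Δy|)+1 lattice points, so counting each shared vertex once the boundary has gcd(2,5) + gcd(6,1) + gcd(8,6) = 1+1+2 = 4.
Pick's theorem gives I = A − B/2 + 1 = 14 − 4/2 + 1 = 13.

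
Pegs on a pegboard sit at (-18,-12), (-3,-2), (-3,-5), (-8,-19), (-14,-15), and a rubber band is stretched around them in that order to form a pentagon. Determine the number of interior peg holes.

The shoelace formula gives twice the area as |[(-18)·(-2) − (-3)·(-12)] + [(-3)·(-5) − (-3)·(-2)] + [(-3)·(-19) − (-8)·(-5)] + [(-8)·(-15) − (-14)·(-19)] + [(-14)·(-12) − (-18)·(-15)]| = 222, so the area is 111.
Summing gcd(|Δx|,|Δy|) over the edges gives the boundary count: gcd(15,10) + gcd(0,3) + gcd(5,14) + gcd(6,4) + gcd(4,3) = 5+3+1+2+1 = 12.
Pick's theorem gives I = A − B/2 + 1 = 111 − 12/2 + 1 = 106.

106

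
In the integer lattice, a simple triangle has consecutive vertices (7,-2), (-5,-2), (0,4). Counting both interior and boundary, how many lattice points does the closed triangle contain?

44

Using the shoelace formula, 2A = |[7·(-2) − (-5)·(-2)] + [(-5)·4 − 0·(-2)] + [0·(-2) − 7·4]| = 72, so the area is 36.
The number of boundary lattice points is Σ gcd(|Δx|,|Δy|) = gcd(12,0) + gcd(5,6) + gcd(7,6) = 12+1+1 = 14.
Pick's theorem gives I = A − B/2 + 1 = 36 − 14/2 + 1 = 30, so the closed region contains I + B = 30 + 14 = 44 lattice points.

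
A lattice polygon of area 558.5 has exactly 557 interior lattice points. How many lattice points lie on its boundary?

5

Pick's theorem gives A = I + B/2 − 1, so B = 2(A − I + 1) = 2(558.5 − 557 + 1) = 5.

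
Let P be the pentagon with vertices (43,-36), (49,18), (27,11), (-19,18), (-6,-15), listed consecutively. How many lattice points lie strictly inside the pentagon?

The shoelace formula gives twice the area as |[43·18 − 49·(-36)] + [49·11 − 27·18] + [27·18 − (-19)·11] + [(-19)·(-15) − (-6)·18] + [(-6)·(-36) − 43·(-15)]| = 4540, so the area is 2270.
Along each edge there are gcd(|Δx|,|Δy|)+1 lattice points, so counting each shared vertex once the boundary has gcd(6,54) + gcd(22,7) + gcd(46,7) + gcd(13,33) + gcd(49,21) = 6+1+1+1+7 = 16.
Pick's theorem gives I = A − B/2 + 1 = 2270 − 16/2 + 1 = 2263.

2263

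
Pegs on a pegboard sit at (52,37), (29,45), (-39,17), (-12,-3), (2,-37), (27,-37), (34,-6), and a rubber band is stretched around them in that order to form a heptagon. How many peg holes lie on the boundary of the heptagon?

35

Along each edge there are gcd(|Δx|,|Δy|)+1 lattice points, so counting each shared vertex once the boundary has gcd(23,8) + gcd(68,28) + gcd(27,20) + gcd(14,34) + gcd(25,0) + gcd(7,31) + gcd(18,43) = 1+4+1+2+25+1+1 = 35.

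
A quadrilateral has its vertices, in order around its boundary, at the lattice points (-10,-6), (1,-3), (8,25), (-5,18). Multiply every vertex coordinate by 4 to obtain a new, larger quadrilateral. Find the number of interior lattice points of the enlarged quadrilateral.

Using the shoelace formula, 2A = |[(-10)·(-3) − 1·(-6)] + [1·25 − 8·(-3)] + [8·18 − (-5)·25] + [(-5)·(-6) − (-10)·18]| = 564, so the area is 282.
Along each edge there are gcd(|Δx|,|Δy|)+1 lattice points, so counting each shared vertex once the boundary has gcd(11,3) + gcd(7,28) + gcd(13,7) + gcd(5,24) = 1+7+1+1 = 10.
Scaling by 4 multiplies the area by 4² = 16 (so the new area is 4512) and multiplies the boundary lattice-point count by 4, giving 40.
By Pick's theorem, the interior count of the dilated polygon is 4512 − 40/2 + 1 = 4493.

4493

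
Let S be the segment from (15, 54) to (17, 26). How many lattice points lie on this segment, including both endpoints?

The number of lattice points on a segment between lattice points is gcd(|Δx|,|Δy|) + 1 = gcd(2,28) + 1 = 2 + 1 = 3.

3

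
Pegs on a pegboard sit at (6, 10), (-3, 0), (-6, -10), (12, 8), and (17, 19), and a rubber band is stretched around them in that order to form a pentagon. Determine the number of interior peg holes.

130

Using the shoelace formula, 2A = |[6·0 − (-3)·10] + [(-3)·(-10) − (-6)·0] + [(-6)·8 − 12·(-10)] + [12·19 − 17·8] + [17·10 − 6·19]| = 280, so the area is 140.
Along each edge there are gcd(|Δx|,|Δy|)+1 lattice points, so counting each shared vertex once the boundary has gcd(9,10) + gcd(3,10) + gcd(18,18) + gcd(5,11) + gcd(11,9) = 1+1+18+1+1 = 22.
Pick's theorem gives I = A − B/2 + 1 = 140 − 22/2 + 1 = 130.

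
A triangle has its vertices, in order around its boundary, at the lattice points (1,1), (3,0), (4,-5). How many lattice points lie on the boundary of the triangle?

5

Along each edge there are gcd(|Δx|,|Δy|)+1 lattice points, so counting each shared vertex once the boundary has gcd(2,1) + gcd(1,5) + gcd(3,6) = 1+1+3 = 5.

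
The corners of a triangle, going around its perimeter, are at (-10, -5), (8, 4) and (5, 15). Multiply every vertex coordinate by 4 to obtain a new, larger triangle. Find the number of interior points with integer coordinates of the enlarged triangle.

The shoelace formula gives twice the area as |((-10)·4 − 8·(-5)) + (8·15 − 5·4) + (5·(-5) − (-10)·15)| = 225, so the area is 225/2.
Along each edge there are gcd(|Δx|,|Δy|)+1 lattice points, so counting each shared vertex once the boundary has gcd(18,9) + gcd(3,11) + gcd(15,20) = 9+1+5 = 15.
Scaling by 4 multiplies the area by 4² = 16 (so the new area is 1800) and multiplies the boundary lattice-point count by 4, giving 60.
By Pick's theorem, the interior count of the dilated polygon is 1800 − 60/2 + 1 = 1771.

1771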